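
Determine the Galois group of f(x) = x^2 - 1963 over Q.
Gal(K/Q) = Z/2Z (cyclic of order 2)

x^2 - 1963 is irreducible over Q since 1963 is not a rational square. The splitting field Q(sqrt(1963)) has degree 2 over Q, and its unique nontrivial automorphism is sqrt(1963) ↦ -sqrt(1963). Hence Gal(Q(sqrt(1963))/Q) = Z/2Z.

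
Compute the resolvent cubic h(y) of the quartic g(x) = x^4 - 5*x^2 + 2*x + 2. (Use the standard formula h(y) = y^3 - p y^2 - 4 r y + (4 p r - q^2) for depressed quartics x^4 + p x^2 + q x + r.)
h(y) = y^3 + 5*y^2 - 8*y - 44

Identify coefficients: p = -5, q = 2, r = 2.
Plug into h(y) = y^3 - p y^2 - 4 r y + (4 p r - q^2):
  h(y) = y^3 - (-5) y^2 - 4*(2) y + (4*(-5)*(2) - (2)^2)
       = y^3 + (5) y^2 + (-8) y + (-44).
Simplifying: h(y) = y^3 + 5*y^2 - 8*y - 44.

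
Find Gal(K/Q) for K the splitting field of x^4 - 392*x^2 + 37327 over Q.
Gal(K/Q) = V_4 (Klein four-group, Z/2Z × Z/2Z)

f factors as (x^2 - 229)(x^2 - 163), so the splitting field is K = Q(sqrt(229), sqrt(163)). The elements 229, 163, 37327 are all non-squares in Q, so sqrt(229) and sqrt(163) generate independent quadratic extensions. Thus [K:Q] = 4 and Gal(K/Q) is generated by the two order-2 automorphisms sqrt(229) ↦ -sqrt(229) and sqrt(163) ↦ -sqrt(163), giving V_4.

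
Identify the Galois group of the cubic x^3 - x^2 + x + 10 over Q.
Gal(K/Q) = S_3 (symmetric group of order 6)

Compute the discriminant of x^3 + (-1)*x^2 + (1)*x + (10): Δ = -2843. Since Δ is not a rational square, the Galois group is not contained in A_3; it must be the full S_3 (irreducibility of the cubic rules out anything smaller).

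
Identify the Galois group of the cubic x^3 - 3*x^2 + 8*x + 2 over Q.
Gal(K/Q) = S_3 (symmetric group of order 6)

Compute the discriminant of x^3 + (-3)*x^2 + (8)*x + (2): Δ = -2228. Since Δ is not a rational square, the Galois group is not contained in A_3; it must be the full S_3 (irreducibility of the cubic rules out anything smaller).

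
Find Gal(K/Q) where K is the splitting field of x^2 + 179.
Gal(K/Q) = Z/2Z (cyclic of order 2)

x^2 + 179 is irreducible over Q since -179 is not a rational square. The splitting field Q(sqrt(-179)) has degree 2 over Q, and its unique nontrivial automorphism is sqrt(-179) ↦ -sqrt(-179). Hence Gal(Q(sqrt(-179))/Q) = Z/2Z.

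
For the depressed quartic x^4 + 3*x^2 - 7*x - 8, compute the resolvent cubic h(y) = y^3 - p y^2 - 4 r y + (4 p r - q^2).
h(y) = y^3 - 3*y^2 + 32*y - 145

Identify coefficients: p = 3, q = -7, r = -8.
Plug into h(y) = y^3 - p y^2 - 4 r y + (4 p r - q^2):
  h(y) = y^3 - (3) y^2 - 4*(-8) y + (4*(3)*(-8) - (-7)^2)
       = y^3 + (-3) y^2 + (32) y + (-145).
Simplifying: h(y) = y^3 - 3*y^2 + 32*y - 145.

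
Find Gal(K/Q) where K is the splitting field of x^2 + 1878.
Gal(K/Q) = Z/2Z (cyclic of order 2)

x^2 + 1878 is irreducible over Q since -1878 is not a rational square. The splitting field Q(sqrt(-1878)) has degree 2 over Q, and its unique nontrivial automorphism is sqrt(-1878) ↦ -sqrt(-1878). Hence Gal(Q(sqrt(-1878))/Q) = Z/2Z.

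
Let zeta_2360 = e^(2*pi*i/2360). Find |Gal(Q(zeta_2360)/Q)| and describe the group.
|Gal(Q(zeta_2360)/Q)| = phi(2360) = 928; group ≅ (Z/2360Z)^* ≅ Z/2Z × Z/2Z × Z/4Z × Z/58Z

The n-th cyclotomic polynomial Φ_2360(x) is the minimal polynomial of zeta_2360 over Q and has degree phi(2360) = 928. So Q(zeta_2360) is a degree-928 Galois extension with Galois group (Z/2360Z)^*. By CRT, (Z/2360Z)^* ≅ (Z/8Z)^* × (Z/5Z)^* × (Z/59Z)^*. Each prime-power unit group is (Z/8Z)^* ≅ Z/2Z × Z/2Z; (Z/5Z)^* ≅ Z/4Z; (Z/59Z)^* ≅ Z/58Z. Hence Gal(Q(zeta_2360)/Q) ≅ Z/2Z × Z/2Z × Z/4Z × Z/58Z.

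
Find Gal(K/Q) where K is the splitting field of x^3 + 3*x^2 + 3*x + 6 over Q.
Gal(K/Q) = S_3 (symmetric group of order 6)

Compute the discriminant of x^3 + (3)*x^2 + (3)*x + (6): Δ = -675. Since Δ is not a rational square, the Galois group is not contained in A_3; it must be the full S_3 (irreducibility of the cubic rules out anything smaller).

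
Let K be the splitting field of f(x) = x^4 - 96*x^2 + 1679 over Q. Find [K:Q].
[K:Q] = 4

f factors as (x^2 - 23)(x^2 - 73); the splitting field is K = Q(sqrt(23), sqrt(73)). Since 23, 73, and 1679 are all non-squares in Q, the three subfields Q(sqrt(23)), Q(sqrt(73)), Q(sqrt(1679)) are distinct degree-2 extensions, so [K:Q] = 4 (Klein four Galois group).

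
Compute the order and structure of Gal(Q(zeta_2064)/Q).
|Gal(Q(zeta_2064)/Q)| = phi(2064) = 672; group ≅ (Z/2064Z)^* ≅ Z/2Z × Z/2Z × Z/4Z × Z/42Z

The n-th cyclotomic polynomial Φ_2064(x) is the minimal polynomial of zeta_2064 over Q and has degree phi(2064) = 672. So Q(zeta_2064) is a degree-672 Galois extension with Galois group (Z/2064Z)^*. By CRT, (Z/2064Z)^* ≅ (Z/16Z)^* × (Z/3Z)^* × (Z/43Z)^*. Each prime-power unit group is (Z/16Z)^* ≅ Z/2Z × Z/4Z; (Z/3Z)^* ≅ Z/2Z; (Z/43Z)^* ≅ Z/42Z. Hence Gal(Q(zeta_2064)/Q) ≅ Z/2Z × Z/2Z × Z/4Z × Z/42Z.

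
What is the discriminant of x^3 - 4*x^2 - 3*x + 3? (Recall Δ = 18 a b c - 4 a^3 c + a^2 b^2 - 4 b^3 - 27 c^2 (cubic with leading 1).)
Δ = 1425

For x^3 + a x^2 + b x + c the discriminant is Δ = 18 a b c - 4 a^3 c + a^2 b^2 - 4 b^3 - 27 c^2.
Plug a = -4, b = -3, c = 3:
  18*(-4)*(-3)*(3) - 4*(-4)^3*(3) + (-4)^2*(-3)^2 - 4*(-3)^3 - 27*(3)^2
  = 648 + (768) + 144 + (108) + (-243)
  = 1425.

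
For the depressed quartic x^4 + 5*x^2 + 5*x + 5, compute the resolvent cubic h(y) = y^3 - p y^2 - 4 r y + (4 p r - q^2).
h(y) = y^3 - 5*y^2 - 20*y + 75

Identify coefficients: p = 5, q = 5, r = 5.
Plug into h(y) = y^3 - p y^2 - 4 r y + (4 p r - q^2):
  h(y) = y^3 - (5) y^2 - 4*(5) y + (4*(5)*(5) - (5)^2)
       = y^3 + (-5) y^2 + (-20) y + (75).
Simplifying: h(y) = y^3 - 5*y^2 - 20*y + 75.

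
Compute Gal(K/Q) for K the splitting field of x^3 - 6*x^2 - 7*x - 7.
Gal(K/Q) = S_3 (symmetric group of order 6)

Compute the discriminant of x^3 + (-6)*x^2 + (-7)*x + (-7): Δ = -9527. Since Δ is not a rational square, the Galois group is not contained in A_3; it must be the full S_3 (irreducibility of the cubic rules out anything smaller).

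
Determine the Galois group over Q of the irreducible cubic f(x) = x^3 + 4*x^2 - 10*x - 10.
Gal(K/Q) = S_3 (symmetric group of order 6)

Compute the discriminant of x^3 + (4)*x^2 + (-10)*x + (-10): Δ = 12660. Since Δ is not a rational square, the Galois group is not contained in A_3; it must be the full S_3 (irreducibility of the cubic rules out anything smaller).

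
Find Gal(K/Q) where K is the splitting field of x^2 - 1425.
Gal(K/Q) = Z/2Z (cyclic of order 2)

x^2 - 1425 is irreducible over Q since 1425 is not a rational square. The splitting field Q(sqrt(1425)) has degree 2 over Q, and its unique nontrivial automorphism is sqrt(1425) ↦ -sqrt(1425). Hence Gal(Q(sqrt(1425))/Q) = Z/2Z.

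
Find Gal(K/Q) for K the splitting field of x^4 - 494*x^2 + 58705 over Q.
Gal(K/Q) = V_4 (Klein four-group, Z/2Z × Z/2Z)

f factors as (x^2 - 295)(x^2 - 199), so the splitting field is K = Q(sqrt(295), sqrt(199)). The elements 295, 199, 58705 are all non-squares in Q, so sqrt(295) and sqrt(199) generate independent quadratic extensions. Thus [K:Q] = 4 and Gal(K/Q) is generated by the two order-2 automorphisms sqrt(295) ↦ -sqrt(295) and sqrt(199) ↦ -sqrt(199), giving V_4.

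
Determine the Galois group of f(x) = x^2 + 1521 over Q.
Gal(K/Q) = Z/2Z (cyclic of order 2)

x^2 + 1521 is irreducible over Q since -1521 is not a rational square. The splitting field Q(sqrt(-1521)) has degree 2 over Q, and its unique nontrivial automorphism is sqrt(-1521) ↦ -sqrt(-1521). Hence Gal(Q(sqrt(-1521))/Q) = Z/2Z.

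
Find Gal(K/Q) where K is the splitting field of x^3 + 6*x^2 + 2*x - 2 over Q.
Gal(K/Q) = S_3 (symmetric group of order 6)

Compute the discriminant of x^3 + (6)*x^2 + (2)*x + (-2): Δ = 1300. Since Δ is not a rational square, the Galois group is not contained in A_3; it must be the full S_3 (irreducibility of the cubic rules out anything smaller).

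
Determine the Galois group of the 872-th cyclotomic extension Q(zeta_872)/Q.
|Gal(Q(zeta_872)/Q)| = phi(872) = 432; group ≅ (Z/872Z)^* ≅ Z/2Z × Z/2Z × Z/108Z

The n-th cyclotomic polynomial Φ_872(x) is the minimal polynomial of zeta_872 over Q and has degree phi(872) = 432. So Q(zeta_872) is a degree-432 Galois extension with Galois group (Z/872Z)^*. By CRT, (Z/872Z)^* ≅ (Z/8Z)^* × (Z/109Z)^*. Each prime-power unit group is (Z/8Z)^* ≅ Z/2Z × Z/2Z; (Z/109Z)^* ≅ Z/108Z. Hence Gal(Q(zeta_872)/Q) ≅ Z/2Z × Z/2Z × Z/108Z.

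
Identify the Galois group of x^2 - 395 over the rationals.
Gal(K/Q) = Z/2Z (cyclic of order 2)

x^2 - 395 is irreducible over Q since 395 is not a rational square. The splitting field Q(sqrt(395)) has degree 2 over Q, and its unique nontrivial automorphism is sqrt(395) ↦ -sqrt(395). Hence Gal(Q(sqrt(395))/Q) = Z/2Z.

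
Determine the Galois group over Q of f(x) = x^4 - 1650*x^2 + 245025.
Gal(K/Q) = Z/2Z (cyclic of order 2)

f factors as (x^2 - 165)(x^2 - 1485), so the splitting field is K = Q(sqrt(165), sqrt(1485)). The squarefree part of 165 is 165 and the squarefree part of 1485 is also 165, so sqrt(165) and sqrt(1485) are both rational multiples of sqrt(165). Hence Q(sqrt(165)) = Q(sqrt(1485)) = Q(sqrt(165)), and the splitting field collapses to a single degree-2 extension with Galois group Z/2Z.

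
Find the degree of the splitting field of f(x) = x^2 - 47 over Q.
[K:Q] = 2

The polynomial x^2 - 47 is irreducible over Q since 47 is not a perfect square. Its splitting field is Q(sqrt(47)), which has degree 2 over Q.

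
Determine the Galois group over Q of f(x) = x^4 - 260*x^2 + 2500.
Gal(K/Q) = Z/2Z (cyclic of order 2)

f factors as (x^2 - 250)(x^2 - 10), so the splitting field is K = Q(sqrt(250), sqrt(10)). The squarefree part of 250 is 10 and the squarefree part of 10 is also 10, so sqrt(250) and sqrt(10) are both rational multiples of sqrt(10). Hence Q(sqrt(250)) = Q(sqrt(10)) = Q(sqrt(10)), and the splitting field collapses to a single degree-2 extension with Galois group Z/2Z.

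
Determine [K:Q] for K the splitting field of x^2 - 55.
[K:Q] = 2

The polynomial x^2 - 55 is irreducible over Q since 55 is not a perfect square. Its splitting field is Q(sqrt(55)), which has degree 2 over Q.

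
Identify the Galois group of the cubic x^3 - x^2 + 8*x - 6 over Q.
Gal(K/Q) = S_3 (symmetric group of order 6)

Compute the discriminant of x^3 + (-1)*x^2 + (8)*x + (-6): Δ = -2116. Since Δ is not a rational square, the Galois group is not contained in A_3; it must be the full S_3 (irreducibility of the cubic rules out anything smaller).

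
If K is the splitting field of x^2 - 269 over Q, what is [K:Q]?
[K:Q] = 2

The polynomial x^2 - 269 is irreducible over Q since 269 is not a perfect square. Its splitting field is Q(sqrt(269)), which has degree 2 over Q.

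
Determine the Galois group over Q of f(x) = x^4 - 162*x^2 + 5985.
Gal(K/Q) = V_4 (Klein four-group, Z/2Z × Z/2Z)

f factors as (x^2 - 105)(x^2 - 57), so the splitting field is K = Q(sqrt(105), sqrt(57)). The elements 105, 57, 5985 are all non-squares in Q, so sqrt(105) and sqrt(57) generate independent quadratic extensions. Thus [K:Q] = 4 and Gal(K/Q) is generated by the two order-2 automorphisms sqrt(105) ↦ -sqrt(105) and sqrt(57) ↦ -sqrt(57), giving V_4.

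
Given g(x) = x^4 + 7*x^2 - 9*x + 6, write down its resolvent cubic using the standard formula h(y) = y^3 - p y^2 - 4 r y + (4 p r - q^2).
h(y) = y^3 - 7*y^2 - 24*y + 87

Identify coefficients: p = 7, q = -9, r = 6.
Plug into h(y) = y^3 - p y^2 - 4 r y + (4 p r - q^2):
  h(y) = y^3 - (7) y^2 - 4*(6) y + (4*(7)*(6) - (-9)^2)
       = y^3 + (-7) y^2 + (-24) y + (87).
Simplifying: h(y) = y^3 - 7*y^2 - 24*y + 87.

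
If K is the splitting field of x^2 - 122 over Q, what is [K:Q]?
[K:Q] = 2

The polynomial x^2 - 122 is irreducible over Q since 122 is not a perfect square. Its splitting field is Q(sqrt(122)), which has degree 2 over Q.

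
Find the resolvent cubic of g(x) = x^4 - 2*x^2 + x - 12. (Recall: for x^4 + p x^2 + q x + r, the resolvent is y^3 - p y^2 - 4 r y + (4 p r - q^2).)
h(y) = y^3 + 2*y^2 + 48*y + 95

Identify coefficients: p = -2, q = 1, r = -12.
Plug into h(y) = y^3 - p y^2 - 4 r y + (4 p r - q^2):
  h(y) = y^3 - (-2) y^2 - 4*(-12) y + (4*(-2)*(-12) - (1)^2)
       = y^3 + (2) y^2 + (48) y + (95).
Simplifying: h(y) = y^3 + 2*y^2 + 48*y + 95.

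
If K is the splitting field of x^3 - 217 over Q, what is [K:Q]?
[K:Q] = 6

x^3 - 217 has one real root r = 217^(1/3) and two complex roots r*zeta_3, r*zeta_3^2 where zeta_3 = e^(2*pi*i/3). The splitting field is Q(r, zeta_3). [Q(r):Q] = 3 and [Q(zeta_3):Q] = 2 with gcd = 1, so [Q(r, zeta_3):Q] = 3 * 2 = 6.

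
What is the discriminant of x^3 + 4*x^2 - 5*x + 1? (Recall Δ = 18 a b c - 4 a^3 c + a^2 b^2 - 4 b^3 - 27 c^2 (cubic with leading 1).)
Δ = 257

For x^3 + a x^2 + b x + c the discriminant is Δ = 18 a b c - 4 a^3 c + a^2 b^2 - 4 b^3 - 27 c^2.
Plug a = 4, b = -5, c = 1:
  18*(4)*(-5)*(1) - 4*(4)^3*(1) + (4)^2*(-5)^2 - 4*(-5)^3 - 27*(1)^2
  = -360 + (-256) + 400 + (500) + (-27)
  = 257.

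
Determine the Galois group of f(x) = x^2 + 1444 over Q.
Gal(K/Q) = Z/2Z (cyclic of order 2)

x^2 + 1444 is irreducible over Q since -1444 is not a rational square. The splitting field Q(sqrt(-1444)) has degree 2 over Q, and its unique nontrivial automorphism is sqrt(-1444) ↦ -sqrt(-1444). Hence Gal(Q(sqrt(-1444))/Q) = Z/2Z.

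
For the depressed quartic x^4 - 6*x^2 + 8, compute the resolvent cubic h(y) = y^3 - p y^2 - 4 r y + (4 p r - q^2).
h(y) = y^3 + 6*y^2 - 32*y - 192

Identify coefficients: p = -6, q = 0, r = 8.
Plug into h(y) = y^3 - p y^2 - 4 r y + (4 p r - q^2):
  h(y) = y^3 - (-6) y^2 - 4*(8) y + (4*(-6)*(8) - (0)^2)
       = y^3 + (6) y^2 + (-32) y + (-192).
Simplifying: h(y) = y^3 + 6*y^2 - 32*y - 192.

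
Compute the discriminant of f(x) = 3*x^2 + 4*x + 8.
Δ = -80

For a quadratic a x^2 + b x + c the discriminant is Δ = b^2 - 4ac = (4)^2 - 4*(3)*(8) = 16 - (96) = -80.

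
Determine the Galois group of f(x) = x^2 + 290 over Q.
Gal(K/Q) = Z/2Z (cyclic of order 2)

x^2 + 290 is irreducible over Q since -290 is not a rational square. The splitting field Q(sqrt(-290)) has degree 2 over Q, and its unique nontrivial automorphism is sqrt(-290) ↦ -sqrt(-290). Hence Gal(Q(sqrt(-290))/Q) = Z/2Z.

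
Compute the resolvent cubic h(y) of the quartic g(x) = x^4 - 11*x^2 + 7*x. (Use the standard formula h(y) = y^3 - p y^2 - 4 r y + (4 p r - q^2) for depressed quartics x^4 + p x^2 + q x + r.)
h(y) = y^3 + 11*y^2 - 49

Identify coefficients: p = -11, q = 7, r = 0.
Plug into h(y) = y^3 - p y^2 - 4 r y + (4 p r - q^2):
  h(y) = y^3 - (-11) y^2 - 4*(0) y + (4*(-11)*(0) - (7)^2)
       = y^3 + (11) y^2 + (0) y + (-49).
Simplifying: h(y) = y^3 + 11*y^2 - 49.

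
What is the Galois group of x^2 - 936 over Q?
Gal(K/Q) = Z/2Z (cyclic of order 2)

x^2 - 936 is irreducible over Q since 936 is not a rational square. The splitting field Q(sqrt(936)) has degree 2 over Q, and its unique nontrivial automorphism is sqrt(936) ↦ -sqrt(936). Hence Gal(Q(sqrt(936))/Q) = Z/2Z.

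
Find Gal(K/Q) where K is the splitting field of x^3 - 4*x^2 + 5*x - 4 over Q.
Gal(K/Q) = S_3 (symmetric group of order 6)

Compute the discriminant of x^3 + (-4)*x^2 + (5)*x + (-4): Δ = -116. Since Δ is not a rational square, the Galois group is not contained in A_3; it must be the full S_3 (irreducibility of the cubic rules out anything smaller).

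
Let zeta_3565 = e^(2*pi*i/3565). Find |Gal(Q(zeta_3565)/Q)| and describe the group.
|Gal(Q(zeta_3565)/Q)| = phi(3565) = 2640; group ≅ (Z/3565Z)^* ≅ Z/4Z × Z/22Z × Z/30Z

The n-th cyclotomic polynomial Φ_3565(x) is the minimal polynomial of zeta_3565 over Q and has degree phi(3565) = 2640. So Q(zeta_3565) is a degree-2640 Galois extension with Galois group (Z/3565Z)^*. By CRT, (Z/3565Z)^* ≅ (Z/5Z)^* × (Z/23Z)^* × (Z/31Z)^*. Each prime-power unit group is (Z/5Z)^* ≅ Z/4Z; (Z/23Z)^* ≅ Z/22Z; (Z/31Z)^* ≅ Z/30Z. Hence Gal(Q(zeta_3565)/Q) ≅ Z/4Z × Z/22Z × Z/30Z.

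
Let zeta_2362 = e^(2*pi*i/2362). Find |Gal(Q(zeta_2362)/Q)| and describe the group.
|Gal(Q(zeta_2362)/Q)| = phi(2362) = 1180; group ≅ (Z/2362Z)^* ≅ Z/1180Z

The n-th cyclotomic polynomial Φ_2362(x) is the minimal polynomial of zeta_2362 over Q and has degree phi(2362) = 1180. So Q(zeta_2362) is a degree-1180 Galois extension with Galois group (Z/2362Z)^*. By CRT, (Z/2362Z)^* ≅ (Z/2Z)^* × (Z/1181Z)^*. Each prime-power unit group is (Z/2Z)^* ≅ trivial group (order 1); (Z/1181Z)^* ≅ Z/1180Z. Hence Gal(Q(zeta_2362)/Q) ≅ Z/1180Z.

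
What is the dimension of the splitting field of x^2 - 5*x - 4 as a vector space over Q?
[K:Q] = 2

The discriminant of x^2 + (-5)*x + (-4) is b^2 - 4c = 25 - (-16) = 41. Since 41 is not a perfect square in Q, the polynomial is irreducible over Q. Its two roots generate a degree-2 extension, so [K:Q] = 2.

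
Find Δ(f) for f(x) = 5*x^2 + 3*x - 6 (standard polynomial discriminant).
Δ = 129

For a quadratic a x^2 + b x + c the discriminant is Δ = b^2 - 4ac = (3)^2 - 4*(5)*(-6) = 9 - (-120) = 129.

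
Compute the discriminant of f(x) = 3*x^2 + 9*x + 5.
Δ = 21

For a quadratic a x^2 + b x + c the discriminant is Δ = b^2 - 4ac = (9)^2 - 4*(3)*(5) = 81 - (60) = 21.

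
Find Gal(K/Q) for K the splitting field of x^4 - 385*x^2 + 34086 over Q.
Gal(K/Q) = V_4 (Klein four-group, Z/2Z × Z/2Z)

f factors as (x^2 - 138)(x^2 - 247), so the splitting field is K = Q(sqrt(138), sqrt(247)). The elements 138, 247, 34086 are all non-squares in Q, so sqrt(138) and sqrt(247) generate independent quadratic extensions. Thus [K:Q] = 4 and Gal(K/Q) is generated by the two order-2 automorphisms sqrt(138) ↦ -sqrt(138) and sqrt(247) ↦ -sqrt(247), giving V_4.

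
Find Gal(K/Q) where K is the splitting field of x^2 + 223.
Gal(K/Q) = Z/2Z (cyclic of order 2)

x^2 + 223 is irreducible over Q since -223 is not a rational square. The splitting field Q(sqrt(-223)) has degree 2 over Q, and its unique nontrivial automorphism is sqrt(-223) ↦ -sqrt(-223). Hence Gal(Q(sqrt(-223))/Q) = Z/2Z.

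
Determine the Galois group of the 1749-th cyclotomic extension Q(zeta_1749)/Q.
|Gal(Q(zeta_1749)/Q)| = phi(1749) = 1040; group ≅ (Z/1749Z)^* ≅ Z/2Z × Z/10Z × Z/52Z

The n-th cyclotomic polynomial Φ_1749(x) is the minimal polynomial of zeta_1749 over Q and has degree phi(1749) = 1040. So Q(zeta_1749) is a degree-1040 Galois extension with Galois group (Z/1749Z)^*. By CRT, (Z/1749Z)^* ≅ (Z/3Z)^* × (Z/11Z)^* × (Z/53Z)^*. Each prime-power unit group is (Z/3Z)^* ≅ Z/2Z; (Z/11Z)^* ≅ Z/10Z; (Z/53Z)^* ≅ Z/52Z. Hence Gal(Q(zeta_1749)/Q) ≅ Z/2Z × Z/10Z × Z/52Z.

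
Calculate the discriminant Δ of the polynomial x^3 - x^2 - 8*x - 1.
Δ = 1937

For x^3 + a x^2 + b x + c the discriminant is Δ = 18 a b c - 4 a^3 c + a^2 b^2 - 4 b^3 - 27 c^2.
Plug a = -1, b = -8, c = -1:
  18*(-1)*(-8)*(-1) - 4*(-1)^3*(-1) + (-1)^2*(-8)^2 - 4*(-8)^3 - 27*(-1)^2
  = -144 + (-4) + 64 + (2048) + (-27)
  = 1937.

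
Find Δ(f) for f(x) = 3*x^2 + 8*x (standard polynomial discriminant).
Δ = 64

For a quadratic a x^2 + b x + c the discriminant is Δ = b^2 - 4ac = (8)^2 - 4*(3)*(0) = 64 - (0) = 64.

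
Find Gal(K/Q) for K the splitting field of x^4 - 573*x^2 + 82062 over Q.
Gal(K/Q) = V_4 (Klein four-group, Z/2Z × Z/2Z)

f factors as (x^2 - 282)(x^2 - 291), so the splitting field is K = Q(sqrt(282), sqrt(291)). The elements 282, 291, 82062 are all non-squares in Q, so sqrt(282) and sqrt(291) generate independent quadratic extensions. Thus [K:Q] = 4 and Gal(K/Q) is generated by the two order-2 automorphisms sqrt(282) ↦ -sqrt(282) and sqrt(291) ↦ -sqrt(291), giving V_4.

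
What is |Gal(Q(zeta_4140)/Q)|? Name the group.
|Gal(Q(zeta_4140)/Q)| = phi(4140) = 1056; group ≅ (Z/4140Z)^* ≅ Z/2Z × Z/4Z × Z/6Z × Z/22Z

The n-th cyclotomic polynomial Φ_4140(x) is the minimal polynomial of zeta_4140 over Q and has degree phi(4140) = 1056. So Q(zeta_4140) is a degree-1056 Galois extension with Galois group (Z/4140Z)^*. By CRT, (Z/4140Z)^* ≅ (Z/4Z)^* × (Z/9Z)^* × (Z/5Z)^* × (Z/23Z)^*. Each prime-power unit group is (Z/4Z)^* ≅ Z/2Z; (Z/9Z)^* ≅ Z/6Z; (Z/5Z)^* ≅ Z/4Z; (Z/23Z)^* ≅ Z/22Z. Hence Gal(Q(zeta_4140)/Q) ≅ Z/2Z × Z/4Z × Z/6Z × Z/22Z.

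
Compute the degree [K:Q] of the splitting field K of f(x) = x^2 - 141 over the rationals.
[K:Q] = 2

The polynomial x^2 - 141 is irreducible over Q since 141 is not a perfect square. Its splitting field is Q(sqrt(141)), which has degree 2 over Q.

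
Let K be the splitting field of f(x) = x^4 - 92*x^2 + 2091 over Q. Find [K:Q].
[K:Q] = 4

f factors as (x^2 - 41)(x^2 - 51); the splitting field is K = Q(sqrt(41), sqrt(51)). Since 41, 51, and 2091 are all non-squares in Q, the three subfields Q(sqrt(41)), Q(sqrt(51)), Q(sqrt(2091)) are distinct degree-2 extensions, so [K:Q] = 4 (Klein four Galois group).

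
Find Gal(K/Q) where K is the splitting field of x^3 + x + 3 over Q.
Gal(K/Q) = S_3 (symmetric group of order 6)

Compute the discriminant of x^3 + (0)*x^2 + (1)*x + (3): Δ = -247. Since Δ is not a rational square, the Galois group is not contained in A_3; it must be the full S_3 (irreducibility of the cubic rules out anything smaller).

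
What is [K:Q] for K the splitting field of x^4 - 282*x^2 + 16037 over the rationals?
[K:Q] = 4

f factors as (x^2 - 203)(x^2 - 79); the splitting field is K = Q(sqrt(203), sqrt(79)). Since 203, 79, and 16037 are all non-squares in Q, the three subfields Q(sqrt(203)), Q(sqrt(79)), Q(sqrt(16037)) are distinct degree-2 extensions, so [K:Q] = 4 (Klein four Galois group).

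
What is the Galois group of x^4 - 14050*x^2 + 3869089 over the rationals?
Gal(K/Q) = Z/2Z (cyclic of order 2)

f factors as (x^2 - 13769)(x^2 - 281), so the splitting field is K = Q(sqrt(13769), sqrt(281)). The squarefree part of 13769 is 281 and the squarefree part of 281 is also 281, so sqrt(13769) and sqrt(281) are both rational multiples of sqrt(281). Hence Q(sqrt(13769)) = Q(sqrt(281)) = Q(sqrt(281)), and the splitting field collapses to a single degree-2 extension with Galois group Z/2Z.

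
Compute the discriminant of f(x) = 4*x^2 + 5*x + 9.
Δ = -119

For a quadratic a x^2 + b x + c the discriminant is Δ = b^2 - 4ac = (5)^2 - 4*(4)*(9) = 25 - (144) = -119.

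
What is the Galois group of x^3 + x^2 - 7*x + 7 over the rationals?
Gal(K/Q) = S_3 (symmetric group of order 6)

Compute the discriminant of x^3 + (1)*x^2 + (-7)*x + (7): Δ = -812. Since Δ is not a rational square, the Galois group is not contained in A_3; it must be the full S_3 (irreducibility of the cubic rules out anything smaller).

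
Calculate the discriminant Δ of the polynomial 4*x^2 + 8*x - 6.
Δ = 160

For a quadratic a x^2 + b x + c the discriminant is Δ = b^2 - 4ac = (8)^2 - 4*(4)*(-6) = 64 - (-96) = 160.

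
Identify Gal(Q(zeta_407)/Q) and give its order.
|Gal(Q(zeta_407)/Q)| = phi(407) = 360; group ≅ (Z/407Z)^* ≅ Z/10Z × Z/36Z

The n-th cyclotomic polynomial Φ_407(x) is the minimal polynomial of zeta_407 over Q and has degree phi(407) = 360. So Q(zeta_407) is a degree-360 Galois extension with Galois group (Z/407Z)^*. By CRT, (Z/407Z)^* ≅ (Z/11Z)^* × (Z/37Z)^*. Each prime-power unit group is (Z/11Z)^* ≅ Z/10Z; (Z/37Z)^* ≅ Z/36Z. Hence Gal(Q(zeta_407)/Q) ≅ Z/10Z × Z/36Z.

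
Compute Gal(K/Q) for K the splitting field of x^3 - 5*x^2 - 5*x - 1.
Gal(K/Q) = S_3 (symmetric group of order 6)

Compute the discriminant of x^3 + (-5)*x^2 + (-5)*x + (-1): Δ = 148. Since Δ is not a rational square, the Galois group is not contained in A_3; it must be the full S_3 (irreducibility of the cubic rules out anything smaller).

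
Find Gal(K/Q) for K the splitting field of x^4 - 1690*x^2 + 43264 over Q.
Gal(K/Q) = Z/2Z (cyclic of order 2)

f factors as (x^2 - 26)(x^2 - 1664), so the splitting field is K = Q(sqrt(26), sqrt(1664)). The squarefree part of 26 is 26 and the squarefree part of 1664 is also 26, so sqrt(26) and sqrt(1664) are both rational multiples of sqrt(26). Hence Q(sqrt(26)) = Q(sqrt(1664)) = Q(sqrt(26)), and the splitting field collapses to a single degree-2 extension with Galois group Z/2Z.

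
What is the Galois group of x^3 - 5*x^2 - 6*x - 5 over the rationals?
Gal(K/Q) = S_3 (symmetric group of order 6)

Compute the discriminant of x^3 + (-5)*x^2 + (-6)*x + (-5): Δ = -4111. Since Δ is not a rational square, the Galois group is not contained in A_3; it must be the full S_3 (irreducibility of the cubic rules out anything smaller).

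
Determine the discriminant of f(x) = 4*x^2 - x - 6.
Δ = 97

For a quadratic a x^2 + b x + c the discriminant is Δ = b^2 - 4ac = (-1)^2 - 4*(4)*(-6) = 1 - (-96) = 97.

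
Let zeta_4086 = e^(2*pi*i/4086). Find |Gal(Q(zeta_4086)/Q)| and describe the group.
|Gal(Q(zeta_4086)/Q)| = phi(4086) = 1356; group ≅ (Z/4086Z)^* ≅ Z/6Z × Z/226Z

The n-th cyclotomic polynomial Φ_4086(x) is the minimal polynomial of zeta_4086 over Q and has degree phi(4086) = 1356. So Q(zeta_4086) is a degree-1356 Galois extension with Galois group (Z/4086Z)^*. By CRT, (Z/4086Z)^* ≅ (Z/2Z)^* × (Z/9Z)^* × (Z/227Z)^*. Each prime-power unit group is (Z/2Z)^* ≅ trivial group (order 1); (Z/9Z)^* ≅ Z/6Z; (Z/227Z)^* ≅ Z/226Z. Hence Gal(Q(zeta_4086)/Q) ≅ Z/6Z × Z/226Z.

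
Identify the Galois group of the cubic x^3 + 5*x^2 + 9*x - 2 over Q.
Gal(K/Q) = S_3 (symmetric group of order 6)

Compute the discriminant of x^3 + (5)*x^2 + (9)*x + (-2): Δ = -1619. Since Δ is not a rational square, the Galois group is not contained in A_3; it must be the full S_3 (irreducibility of the cubic rules out anything smaller).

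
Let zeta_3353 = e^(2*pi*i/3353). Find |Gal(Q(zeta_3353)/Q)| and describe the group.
|Gal(Q(zeta_3353)/Q)| = phi(3353) = 2868; group ≅ (Z/3353Z)^* ≅ Z/6Z × Z/478Z

The n-th cyclotomic polynomial Φ_3353(x) is the minimal polynomial of zeta_3353 over Q and has degree phi(3353) = 2868. So Q(zeta_3353) is a degree-2868 Galois extension with Galois group (Z/3353Z)^*. By CRT, (Z/3353Z)^* ≅ (Z/7Z)^* × (Z/479Z)^*. Each prime-power unit group is (Z/7Z)^* ≅ Z/6Z; (Z/479Z)^* ≅ Z/478Z. Hence Gal(Q(zeta_3353)/Q) ≅ Z/6Z × Z/478Z.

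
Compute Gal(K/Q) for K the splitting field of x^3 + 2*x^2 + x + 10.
Gal(K/Q) = S_3 (symmetric group of order 6)

Compute the discriminant of x^3 + (2)*x^2 + (1)*x + (10): Δ = -2660. Since Δ is not a rational square, the Galois group is not contained in A_3; it must be the full S_3 (irreducibility of the cubic rules out anything smaller).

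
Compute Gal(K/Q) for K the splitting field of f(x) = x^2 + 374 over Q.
Gal(K/Q) = Z/2Z (cyclic of order 2)

x^2 + 374 is irreducible over Q since -374 is not a rational square. The splitting field Q(sqrt(-374)) has degree 2 over Q, and its unique nontrivial automorphism is sqrt(-374) ↦ -sqrt(-374). Hence Gal(Q(sqrt(-374))/Q) = Z/2Z.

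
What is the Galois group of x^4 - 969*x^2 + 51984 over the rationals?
Gal(K/Q) = Z/2Z (cyclic of order 2)

f factors as (x^2 - 57)(x^2 - 912), so the splitting field is K = Q(sqrt(57), sqrt(912)). The squarefree part of 57 is 57 and the squarefree part of 912 is also 57, so sqrt(57) and sqrt(912) are both rational multiples of sqrt(57). Hence Q(sqrt(57)) = Q(sqrt(912)) = Q(sqrt(57)), and the splitting field collapses to a single degree-2 extension with Galois group Z/2Z.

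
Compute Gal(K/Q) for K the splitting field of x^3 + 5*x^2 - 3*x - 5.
Gal(K/Q) = S_3 (symmetric group of order 6)

Compute the discriminant of x^3 + (5)*x^2 + (-3)*x + (-5): Δ = 3508. Since Δ is not a rational square, the Galois group is not contained in A_3; it must be the full S_3 (irreducibility of the cubic rules out anything smaller).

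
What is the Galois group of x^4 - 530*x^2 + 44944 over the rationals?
Gal(K/Q) = Z/2Z (cyclic of order 2)

f factors as (x^2 - 106)(x^2 - 424), so the splitting field is K = Q(sqrt(106), sqrt(424)). The squarefree part of 106 is 106 and the squarefree part of 424 is also 106, so sqrt(106) and sqrt(424) are both rational multiples of sqrt(106). Hence Q(sqrt(106)) = Q(sqrt(424)) = Q(sqrt(106)), and the splitting field collapses to a single degree-2 extension with Galois group Z/2Z.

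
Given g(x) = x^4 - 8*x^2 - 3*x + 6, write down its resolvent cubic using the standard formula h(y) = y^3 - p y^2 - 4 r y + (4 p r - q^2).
h(y) = y^3 + 8*y^2 - 24*y - 201

Identify coefficients: p = -8, q = -3, r = 6.
Plug into h(y) = y^3 - p y^2 - 4 r y + (4 p r - q^2):
  h(y) = y^3 - (-8) y^2 - 4*(6) y + (4*(-8)*(6) - (-3)^2)
       = y^3 + (8) y^2 + (-24) y + (-201).
Simplifying: h(y) = y^3 + 8*y^2 - 24*y - 201.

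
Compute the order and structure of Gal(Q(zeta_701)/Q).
|Gal(Q(zeta_701)/Q)| = phi(701) = 700; group ≅ (Z/701Z)^* ≅ Z/700Z

The n-th cyclotomic polynomial Φ_701(x) is the minimal polynomial of zeta_701 over Q and has degree phi(701) = 700. So Q(zeta_701) is a degree-700 Galois extension with Galois group (Z/701Z)^*. (Z/701Z)^* is cyclic since 701 is an odd prime power (or 4). Hence Gal(Q(zeta_701)/Q) ≅ Z/700Z.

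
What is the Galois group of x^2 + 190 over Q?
Gal(K/Q) = Z/2Z (cyclic of order 2)

x^2 + 190 is irreducible over Q since -190 is not a rational square. The splitting field Q(sqrt(-190)) has degree 2 over Q, and its unique nontrivial automorphism is sqrt(-190) ↦ -sqrt(-190). Hence Gal(Q(sqrt(-190))/Q) = Z/2Z.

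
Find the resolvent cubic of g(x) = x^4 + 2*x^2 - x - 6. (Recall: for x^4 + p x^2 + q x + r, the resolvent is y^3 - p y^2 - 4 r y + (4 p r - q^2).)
h(y) = y^3 - 2*y^2 + 24*y - 49

Identify coefficients: p = 2, q = -1, r = -6.
Plug into h(y) = y^3 - p y^2 - 4 r y + (4 p r - q^2):
  h(y) = y^3 - (2) y^2 - 4*(-6) y + (4*(2)*(-6) - (-1)^2)
       = y^3 + (-2) y^2 + (24) y + (-49).
Simplifying: h(y) = y^3 - 2*y^2 + 24*y - 49.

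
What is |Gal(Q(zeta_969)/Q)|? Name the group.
|Gal(Q(zeta_969)/Q)| = phi(969) = 576; group ≅ (Z/969Z)^* ≅ Z/2Z × Z/16Z × Z/18Z

The n-th cyclotomic polynomial Φ_969(x) is the minimal polynomial of zeta_969 over Q and has degree phi(969) = 576. So Q(zeta_969) is a degree-576 Galois extension with Galois group (Z/969Z)^*. By CRT, (Z/969Z)^* ≅ (Z/3Z)^* × (Z/17Z)^* × (Z/19Z)^*. Each prime-power unit group is (Z/3Z)^* ≅ Z/2Z; (Z/17Z)^* ≅ Z/16Z; (Z/19Z)^* ≅ Z/18Z. Hence Gal(Q(zeta_969)/Q) ≅ Z/2Z × Z/16Z × Z/18Z.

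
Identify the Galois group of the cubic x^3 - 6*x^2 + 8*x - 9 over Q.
Gal(K/Q) = S_3 (symmetric group of order 6)

Compute the discriminant of x^3 + (-6)*x^2 + (8)*x + (-9): Δ = -1931. Since Δ is not a rational square, the Galois group is not contained in A_3; it must be the full S_3 (irreducibility of the cubic rules out anything smaller).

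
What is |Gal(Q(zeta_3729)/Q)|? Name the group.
|Gal(Q(zeta_3729)/Q)| = phi(3729) = 2240; group ≅ (Z/3729Z)^* ≅ Z/2Z × Z/10Z × Z/112Z

The n-th cyclotomic polynomial Φ_3729(x) is the minimal polynomial of zeta_3729 over Q and has degree phi(3729) = 2240. So Q(zeta_3729) is a degree-2240 Galois extension with Galois group (Z/3729Z)^*. By CRT, (Z/3729Z)^* ≅ (Z/3Z)^* × (Z/11Z)^* × (Z/113Z)^*. Each prime-power unit group is (Z/3Z)^* ≅ Z/2Z; (Z/11Z)^* ≅ Z/10Z; (Z/113Z)^* ≅ Z/112Z. Hence Gal(Q(zeta_3729)/Q) ≅ Z/2Z × Z/10Z × Z/112Z.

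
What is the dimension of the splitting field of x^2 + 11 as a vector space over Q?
[K:Q] = 2

The discriminant of x^2 + (0)*x + (11) is b^2 - 4c = 0 - (44) = -44. Since -44 is not a perfect square in Q, the polynomial is irreducible over Q. Its two roots generate a degree-2 extension, so [K:Q] = 2.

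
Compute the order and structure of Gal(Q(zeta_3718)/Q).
|Gal(Q(zeta_3718)/Q)| = phi(3718) = 1560; group ≅ (Z/3718Z)^* ≅ Z/10Z × Z/156Z

The n-th cyclotomic polynomial Φ_3718(x) is the minimal polynomial of zeta_3718 over Q and has degree phi(3718) = 1560. So Q(zeta_3718) is a degree-1560 Galois extension with Galois group (Z/3718Z)^*. By CRT, (Z/3718Z)^* ≅ (Z/2Z)^* × (Z/11Z)^* × (Z/169Z)^*. Each prime-power unit group is (Z/2Z)^* ≅ trivial group (order 1); (Z/11Z)^* ≅ Z/10Z; (Z/169Z)^* ≅ Z/156Z. Hence Gal(Q(zeta_3718)/Q) ≅ Z/10Z × Z/156Z.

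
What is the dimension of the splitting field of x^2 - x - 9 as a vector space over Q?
[K:Q] = 2

The discriminant of x^2 + (-1)*x + (-9) is b^2 - 4c = 1 - (-36) = 37. Since 37 is not a perfect square in Q, the polynomial is irreducible over Q. Its two roots generate a degree-2 extension, so [K:Q] = 2.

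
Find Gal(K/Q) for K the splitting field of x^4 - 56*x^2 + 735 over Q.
Gal(K/Q) = V_4 (Klein four-group, Z/2Z × Z/2Z)

f factors as (x^2 - 21)(x^2 - 35), so the splitting field is K = Q(sqrt(21), sqrt(35)). The elements 21, 35, 735 are all non-squares in Q, so sqrt(21) and sqrt(35) generate independent quadratic extensions. Thus [K:Q] = 4 and Gal(K/Q) is generated by the two order-2 automorphisms sqrt(21) ↦ -sqrt(21) and sqrt(35) ↦ -sqrt(35), giving V_4.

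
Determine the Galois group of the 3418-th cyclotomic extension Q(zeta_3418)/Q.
|Gal(Q(zeta_3418)/Q)| = phi(3418) = 1708; group ≅ (Z/3418Z)^* ≅ Z/1708Z

The n-th cyclotomic polynomial Φ_3418(x) is the minimal polynomial of zeta_3418 over Q and has degree phi(3418) = 1708. So Q(zeta_3418) is a degree-1708 Galois extension with Galois group (Z/3418Z)^*. By CRT, (Z/3418Z)^* ≅ (Z/2Z)^* × (Z/1709Z)^*. Each prime-power unit group is (Z/2Z)^* ≅ trivial group (order 1); (Z/1709Z)^* ≅ Z/1708Z. Hence Gal(Q(zeta_3418)/Q) ≅ Z/1708Z.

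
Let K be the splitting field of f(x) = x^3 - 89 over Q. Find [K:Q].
[K:Q] = 6

x^3 - 89 has one real root r = 89^(1/3) and two complex roots r*zeta_3, r*zeta_3^2 where zeta_3 = e^(2*pi*i/3). The splitting field is Q(r, zeta_3). [Q(r):Q] = 3 and [Q(zeta_3):Q] = 2 with gcd = 1, so [Q(r, zeta_3):Q] = 3 * 2 = 6.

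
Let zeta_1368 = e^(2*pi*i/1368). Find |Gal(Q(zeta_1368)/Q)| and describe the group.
|Gal(Q(zeta_1368)/Q)| = phi(1368) = 432; group ≅ (Z/1368Z)^* ≅ Z/2Z × Z/2Z × Z/6Z × Z/18Z

The n-th cyclotomic polynomial Φ_1368(x) is the minimal polynomial of zeta_1368 over Q and has degree phi(1368) = 432. So Q(zeta_1368) is a degree-432 Galois extension with Galois group (Z/1368Z)^*. By CRT, (Z/1368Z)^* ≅ (Z/8Z)^* × (Z/9Z)^* × (Z/19Z)^*. Each prime-power unit group is (Z/8Z)^* ≅ Z/2Z × Z/2Z; (Z/9Z)^* ≅ Z/6Z; (Z/19Z)^* ≅ Z/18Z. Hence Gal(Q(zeta_1368)/Q) ≅ Z/2Z × Z/2Z × Z/6Z × Z/18Z.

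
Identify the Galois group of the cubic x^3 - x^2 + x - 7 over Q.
Gal(K/Q) = S_3 (symmetric group of order 6)

Compute the discriminant of x^3 + (-1)*x^2 + (1)*x + (-7): Δ = -1228. Since Δ is not a rational square, the Galois group is not contained in A_3; it must be the full S_3 (irreducibility of the cubic rules out anything smaller).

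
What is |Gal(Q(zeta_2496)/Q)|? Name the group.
|Gal(Q(zeta_2496)/Q)| = phi(2496) = 768; group ≅ (Z/2496Z)^* ≅ Z/2Z × Z/2Z × Z/12Z × Z/16Z

The n-th cyclotomic polynomial Φ_2496(x) is the minimal polynomial of zeta_2496 over Q and has degree phi(2496) = 768. So Q(zeta_2496) is a degree-768 Galois extension with Galois group (Z/2496Z)^*. By CRT, (Z/2496Z)^* ≅ (Z/64Z)^* × (Z/3Z)^* × (Z/13Z)^*. Each prime-power unit group is (Z/64Z)^* ≅ Z/2Z × Z/16Z; (Z/3Z)^* ≅ Z/2Z; (Z/13Z)^* ≅ Z/12Z. Hence Gal(Q(zeta_2496)/Q) ≅ Z/2Z × Z/2Z × Z/12Z × Z/16Z.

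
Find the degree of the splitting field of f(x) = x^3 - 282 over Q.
[K:Q] = 6

x^3 - 282 has one real root r = 282^(1/3) and two complex roots r*zeta_3, r*zeta_3^2 where zeta_3 = e^(2*pi*i/3). The splitting field is Q(r, zeta_3). [Q(r):Q] = 3 and [Q(zeta_3):Q] = 2 with gcd = 1, so [Q(r, zeta_3):Q] = 3 * 2 = 6.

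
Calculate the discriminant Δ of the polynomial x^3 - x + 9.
Δ = -2183

For a depressed cubic x^3 + p x + q the discriminant is Δ = -4 p^3 - 27 q^2 = -4*(-1)^3 - 27*(9)^2 = 4 - 2187 = -2183.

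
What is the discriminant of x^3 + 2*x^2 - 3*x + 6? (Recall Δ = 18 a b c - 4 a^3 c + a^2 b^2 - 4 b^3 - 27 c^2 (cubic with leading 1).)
Δ = -1668

For x^3 + a x^2 + b x + c the discriminant is Δ = 18 a b c - 4 a^3 c + a^2 b^2 - 4 b^3 - 27 c^2.
Plug a = 2, b = -3, c = 6:
  18*(2)*(-3)*(6) - 4*(2)^3*(6) + (2)^2*(-3)^2 - 4*(-3)^3 - 27*(6)^2
  = -648 + (-192) + 36 + (108) + (-972)
  = -1668.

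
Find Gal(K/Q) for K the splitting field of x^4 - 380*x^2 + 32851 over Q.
Gal(K/Q) = V_4 (Klein four-group, Z/2Z × Z/2Z)

f factors as (x^2 - 133)(x^2 - 247), so the splitting field is K = Q(sqrt(133), sqrt(247)). The elements 133, 247, 32851 are all non-squares in Q, so sqrt(133) and sqrt(247) generate independent quadratic extensions. Thus [K:Q] = 4 and Gal(K/Q) is generated by the two order-2 automorphisms sqrt(133) ↦ -sqrt(133) and sqrt(247) ↦ -sqrt(247), giving V_4.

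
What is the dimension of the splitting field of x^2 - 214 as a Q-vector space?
[K:Q] = 2

The polynomial x^2 - 214 is irreducible over Q since 214 is not a perfect square. Its splitting field is Q(sqrt(214)), which has degree 2 over Q.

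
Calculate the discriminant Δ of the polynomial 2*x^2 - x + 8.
Δ = -63

For a quadratic a x^2 + b x + c the discriminant is Δ = b^2 - 4ac = (-1)^2 - 4*(2)*(8) = 1 - (64) = -63.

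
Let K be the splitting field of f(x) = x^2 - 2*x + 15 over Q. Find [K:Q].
[K:Q] = 2

The discriminant of x^2 + (-2)*x + (15) is b^2 - 4c = 4 - (60) = -56. Since -56 is not a perfect square in Q, the polynomial is irreducible over Q. Its two roots generate a degree-2 extension, so [K:Q] = 2.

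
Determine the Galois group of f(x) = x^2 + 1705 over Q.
Gal(K/Q) = Z/2Z (cyclic of order 2)

x^2 + 1705 is irreducible over Q since -1705 is not a rational square. The splitting field Q(sqrt(-1705)) has degree 2 over Q, and its unique nontrivial automorphism is sqrt(-1705) ↦ -sqrt(-1705). Hence Gal(Q(sqrt(-1705))/Q) = Z/2Z.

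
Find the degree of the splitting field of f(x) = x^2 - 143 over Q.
[K:Q] = 2

The polynomial x^2 - 143 is irreducible over Q since 143 is not a perfect square. Its splitting field is Q(sqrt(143)), which has degree 2 over Q.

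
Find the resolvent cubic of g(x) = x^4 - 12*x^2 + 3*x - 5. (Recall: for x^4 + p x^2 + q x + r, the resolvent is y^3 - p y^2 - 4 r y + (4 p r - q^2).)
h(y) = y^3 + 12*y^2 + 20*y + 231

Identify coefficients: p = -12, q = 3, r = -5.
Plug into h(y) = y^3 - p y^2 - 4 r y + (4 p r - q^2):
  h(y) = y^3 - (-12) y^2 - 4*(-5) y + (4*(-12)*(-5) - (3)^2)
       = y^3 + (12) y^2 + (20) y + (231).
Simplifying: h(y) = y^3 + 12*y^2 + 20*y + 231.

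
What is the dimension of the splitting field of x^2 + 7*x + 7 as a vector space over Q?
[K:Q] = 2

The discriminant of x^2 + (7)*x + (7) is b^2 - 4c = 49 - (28) = 21. Since 21 is not a perfect square in Q, the polynomial is irreducible over Q. Its two roots generate a degree-2 extension, so [K:Q] = 2.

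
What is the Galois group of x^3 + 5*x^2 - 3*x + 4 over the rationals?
Gal(K/Q) = S_3 (symmetric group of order 6)

Compute the discriminant of x^3 + (5)*x^2 + (-3)*x + (4): Δ = -3179. Since Δ is not a rational square, the Galois group is not contained in A_3; it must be the full S_3 (irreducibility of the cubic rules out anything smaller).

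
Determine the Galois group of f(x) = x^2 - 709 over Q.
Gal(K/Q) = Z/2Z (cyclic of order 2)

x^2 - 709 is irreducible over Q since 709 is not a rational square. The splitting field Q(sqrt(709)) has degree 2 over Q, and its unique nontrivial automorphism is sqrt(709) ↦ -sqrt(709). Hence Gal(Q(sqrt(709))/Q) = Z/2Z.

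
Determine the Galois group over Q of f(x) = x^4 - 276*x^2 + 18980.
Gal(K/Q) = V_4 (Klein four-group, Z/2Z × Z/2Z)

f factors as (x^2 - 130)(x^2 - 146), so the splitting field is K = Q(sqrt(130), sqrt(146)). The elements 130, 146, 18980 are all non-squares in Q, so sqrt(130) and sqrt(146) generate independent quadratic extensions. Thus [K:Q] = 4 and Gal(K/Q) is generated by the two order-2 automorphisms sqrt(130) ↦ -sqrt(130) and sqrt(146) ↦ -sqrt(146), giving V_4.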